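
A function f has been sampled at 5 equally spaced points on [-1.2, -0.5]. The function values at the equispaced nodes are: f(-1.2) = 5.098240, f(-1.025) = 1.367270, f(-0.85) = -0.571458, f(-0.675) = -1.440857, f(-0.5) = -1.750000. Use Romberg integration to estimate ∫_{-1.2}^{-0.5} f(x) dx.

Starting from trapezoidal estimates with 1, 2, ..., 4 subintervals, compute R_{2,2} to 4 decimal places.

R_{0,0} (trapezoid, 1 panel, h=0.7000): 1.171884
R_{1,0} (trapezoid, 2 panels, h=0.3500): 0.385932
R_{2,0} (trapezoid, 4 panels, h=0.1750): 0.180088
R_{1,1} = 0.385932 + (0.385932 − 1.171884)/3 = 0.123948
R_{2,1} = 0.180088 + (0.180088 − 0.385932)/3 = 0.111473
R_{2,2} = 0.111473 + (0.111473 − 0.123948)/15 = 0.110641

0.1106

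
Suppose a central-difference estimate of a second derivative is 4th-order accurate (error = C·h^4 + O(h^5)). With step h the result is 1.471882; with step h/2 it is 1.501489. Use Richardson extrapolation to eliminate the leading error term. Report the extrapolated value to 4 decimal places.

1.5035

The leading error scales as h^4; refining by a factor of 2 reduces it by 2^4 = 16.
Extrapolated value = (16·A(h/2) − A(h)) / (16 − 1)
= (16·1.501489 − 1.471882) / 15
= 22.551942 / 15 = 1.503463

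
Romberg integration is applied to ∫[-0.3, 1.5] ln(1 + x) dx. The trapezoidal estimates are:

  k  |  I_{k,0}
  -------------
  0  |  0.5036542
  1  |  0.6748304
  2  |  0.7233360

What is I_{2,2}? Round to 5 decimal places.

0.74001

I_{1,1} = (4·0.6748304 − 0.5036542) / 3 = 0.7318891
I_{2,1} = 0.7233360 + (0.7233360 − 0.6748304)/3 = 0.7395045
I_{2,2} = 0.7395045 + (0.7395045 − 0.7318891)/15 = 0.7400122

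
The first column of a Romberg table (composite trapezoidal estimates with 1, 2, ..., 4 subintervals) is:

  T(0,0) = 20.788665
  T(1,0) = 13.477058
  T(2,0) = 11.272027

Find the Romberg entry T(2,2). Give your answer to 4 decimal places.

10.5035

T(1,1) = (4·13.477058 − 20.788665) / 3 = 11.039856
T(2,1) = (4·11.272027 − 13.477058) / 3 = 10.537017
T(2,2) = 10.537017 + (10.537017 − 11.039856)/15 = 10.503494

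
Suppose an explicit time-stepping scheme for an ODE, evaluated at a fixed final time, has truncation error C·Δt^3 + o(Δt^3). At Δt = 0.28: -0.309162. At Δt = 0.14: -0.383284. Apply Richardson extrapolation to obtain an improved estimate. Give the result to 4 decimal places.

The leading error scales as Δt^3; refining by a factor of 2 reduces it by 2^3 = 8.
Extrapolated value = (8·A(Δt/2) − A(Δt)) / (8 − 1)
= (8·(-0.383284) − (-0.309162)) / 7
= -2.757110 / 7 = -0.393873

-0.3939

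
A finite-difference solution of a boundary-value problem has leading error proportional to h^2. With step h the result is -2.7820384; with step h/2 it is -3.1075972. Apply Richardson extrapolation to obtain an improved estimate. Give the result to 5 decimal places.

Extrapolated value = (4·A(h/2) − A(h)) / (4 − 1)
= (4·(-3.1075972) − (-2.7820384)) / 3
= -9.6483504 / 3 = -3.2161168

-3.21612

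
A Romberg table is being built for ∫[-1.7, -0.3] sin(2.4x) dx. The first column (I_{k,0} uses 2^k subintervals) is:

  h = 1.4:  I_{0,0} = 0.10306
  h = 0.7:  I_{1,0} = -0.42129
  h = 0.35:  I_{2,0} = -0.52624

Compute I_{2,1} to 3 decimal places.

I_{2,1} = -0.52624 + (-0.52624 − (-0.42129))/3 = -0.56122

-0.561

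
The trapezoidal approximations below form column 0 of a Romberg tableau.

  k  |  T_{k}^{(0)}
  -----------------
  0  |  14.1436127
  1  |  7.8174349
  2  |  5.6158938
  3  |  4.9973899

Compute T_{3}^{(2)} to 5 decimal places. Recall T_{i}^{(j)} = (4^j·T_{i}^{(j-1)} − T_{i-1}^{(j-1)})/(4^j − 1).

4.78517

Richardson extrapolation on the trapezoidal column (denominator 4−1=3):
T_{2}^{(1)} = (4·5.6158938 − 7.8174349) / 3 = 4.8820468
T_{3}^{(1)} = 4.9973899 + (4.9973899 − 5.6158938)/3 = 4.7912219
T_{3}^{(2)} = (16·4.7912219 − 4.8820468) / 15 = 4.7851669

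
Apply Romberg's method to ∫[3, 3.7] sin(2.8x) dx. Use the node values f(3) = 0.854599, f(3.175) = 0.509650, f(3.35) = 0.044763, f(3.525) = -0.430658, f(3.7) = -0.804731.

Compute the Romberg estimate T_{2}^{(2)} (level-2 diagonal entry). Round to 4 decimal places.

0.0266

T_{0}^{(0)} (trapezoid, 1 panel, h=0.7000): 0.017454
T_{1}^{(0)} (trapezoid, 2 panels, h=0.3500): 0.024394
T_{2}^{(0)} (trapezoid, 4 panels, h=0.1750): 0.026021
T_{1}^{(1)} = 0.024394 + (0.024394 − 0.017454)/3 = 0.026707
T_{2}^{(1)} = 0.026021 + (0.026021 − 0.024394)/3 = 0.026563
T_{2}^{(2)} = 0.026563 + (0.026563 − 0.026707)/15 = 0.026553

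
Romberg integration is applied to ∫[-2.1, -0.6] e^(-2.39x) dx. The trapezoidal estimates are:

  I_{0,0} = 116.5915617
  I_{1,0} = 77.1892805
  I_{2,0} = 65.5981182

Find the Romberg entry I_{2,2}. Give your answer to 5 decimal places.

61.57968

Richardson extrapolation on the trapezoidal column (denominator 4−1=3):
I_{1,1} = 77.1892805 + (77.1892805 − 116.5915617)/3 = 64.0551868
I_{2,1} = 65.5981182 + (65.5981182 − 77.1892805)/3 = 61.7343974
I_{2,2} = 61.7343974 + (61.7343974 − 64.0551868)/15 = 61.5796781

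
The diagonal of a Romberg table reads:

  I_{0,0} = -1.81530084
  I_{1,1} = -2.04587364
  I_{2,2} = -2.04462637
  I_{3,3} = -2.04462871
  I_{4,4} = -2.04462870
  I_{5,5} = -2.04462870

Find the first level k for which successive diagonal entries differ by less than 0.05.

|I_{1,1} − I_{0,0}| = 0.23057280 ≥ 0.05
|I_{2,2} − I_{1,1}| = 0.00124727 < 0.05

k = 2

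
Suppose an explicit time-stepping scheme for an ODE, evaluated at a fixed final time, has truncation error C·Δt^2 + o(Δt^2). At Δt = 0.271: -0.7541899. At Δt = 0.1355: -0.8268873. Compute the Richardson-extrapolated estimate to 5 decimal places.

The leading error scales as Δt^2; refining by a factor of 2 reduces it by 2^2 = 4.
Extrapolated value = (4·A(Δt/2) − A(Δt)) / (4 − 1)
= (4·(-0.8268873) − (-0.7541899)) / 3
= -2.5533593 / 3 = -0.8511198

-0.85112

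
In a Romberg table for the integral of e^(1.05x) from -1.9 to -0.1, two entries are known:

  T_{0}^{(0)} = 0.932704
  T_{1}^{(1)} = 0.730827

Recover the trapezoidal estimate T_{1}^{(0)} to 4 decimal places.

From T_{1}^{(1)} = (4·T_{1}^{(0)} − T_{0}^{(0)})/3, solve for T_{1}^{(0)}:
4·T_{1}^{(0)} = 3·0.730827 + 0.932704 = 3.125185
T_{1}^{(0)} = 0.781296

0.7813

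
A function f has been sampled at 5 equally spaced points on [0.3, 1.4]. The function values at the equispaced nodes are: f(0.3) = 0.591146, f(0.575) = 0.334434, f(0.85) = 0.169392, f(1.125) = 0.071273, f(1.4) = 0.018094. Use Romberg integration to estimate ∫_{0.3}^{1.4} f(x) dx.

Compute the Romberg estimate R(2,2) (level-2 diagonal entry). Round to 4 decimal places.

R(0,0) (trapezoid, 1 panel, h=1.1000): 0.335082
R(1,0) (trapezoid, 2 panels, h=0.5500): 0.260707
R(2,0) (trapezoid, 4 panels, h=0.2750): 0.241923
R(1,1) = 0.260707 + (0.260707 − 0.335082)/3 = 0.235915
R(2,1) = 0.241923 + (0.241923 − 0.260707)/3 = 0.235662
R(2,2) = 0.235662 + (0.235662 − 0.235915)/15 = 0.235645

0.2356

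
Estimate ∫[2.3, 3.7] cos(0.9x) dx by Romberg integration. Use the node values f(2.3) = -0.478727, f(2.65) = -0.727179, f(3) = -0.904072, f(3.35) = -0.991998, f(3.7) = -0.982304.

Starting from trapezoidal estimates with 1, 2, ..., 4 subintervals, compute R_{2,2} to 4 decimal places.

R_{0,0} (trapezoid, 1 panel, h=1.4000): -1.022722
R_{1,0} (trapezoid, 2 panels, h=0.7000): -1.144211
R_{2,0} (trapezoid, 4 panels, h=0.3500): -1.173818
R_{1,1} = -1.144211 + (-1.144211 − (-1.022722))/3 = -1.184707
R_{2,1} = -1.173818 + (-1.173818 − (-1.144211))/3 = -1.183687
R_{2,2} = -1.183687 + (-1.183687 − (-1.184707))/15 = -1.183619

-1.1836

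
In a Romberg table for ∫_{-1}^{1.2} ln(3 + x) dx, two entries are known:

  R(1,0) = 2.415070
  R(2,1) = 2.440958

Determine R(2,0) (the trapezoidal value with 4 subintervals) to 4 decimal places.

From R(2,1) = (4·R(2,0) − R(1,0))/3, solve for R(2,0):
4·R(2,0) = 3·2.440958 + 2.415070 = 9.737944
R(2,0) = 2.434486

2.4345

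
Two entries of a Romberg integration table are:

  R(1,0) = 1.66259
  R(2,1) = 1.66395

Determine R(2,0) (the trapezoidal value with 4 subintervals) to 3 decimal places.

From R(2,1) = (4·R(2,0) − R(1,0))/3, solve for R(2,0):
4·R(2,0) = 3·1.66395 + 1.66259 = 6.65444
R(2,0) = 1.66361

1.664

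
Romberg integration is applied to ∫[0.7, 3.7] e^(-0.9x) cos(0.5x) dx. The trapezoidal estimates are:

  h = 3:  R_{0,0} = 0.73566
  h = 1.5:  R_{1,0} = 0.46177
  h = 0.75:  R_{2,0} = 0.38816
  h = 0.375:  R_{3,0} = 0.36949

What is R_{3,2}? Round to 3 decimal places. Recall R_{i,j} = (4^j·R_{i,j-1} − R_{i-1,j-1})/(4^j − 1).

0.363

Richardson extrapolation on the trapezoidal column (denominator 4−1=3):
R_{2,1} = 0.38816 + (0.38816 − 0.46177)/3 = 0.36362
R_{3,1} = (4·0.36949 − 0.38816) / 3 = 0.36327
R_{3,2} = 0.36327 + (0.36327 − 0.36362)/15 = 0.36325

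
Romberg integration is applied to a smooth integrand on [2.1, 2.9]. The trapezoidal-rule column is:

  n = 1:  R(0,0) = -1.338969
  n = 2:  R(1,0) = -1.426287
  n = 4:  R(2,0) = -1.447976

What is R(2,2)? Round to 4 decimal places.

R(1,1) = (4·(-1.426287) − (-1.338969)) / 3 = -1.455393
R(2,1) = -1.447976 + (-1.447976 − (-1.426287))/3 = -1.455206
R(2,2) = (16·(-1.455206) − (-1.455393)) / 15 = -1.455194

-1.4552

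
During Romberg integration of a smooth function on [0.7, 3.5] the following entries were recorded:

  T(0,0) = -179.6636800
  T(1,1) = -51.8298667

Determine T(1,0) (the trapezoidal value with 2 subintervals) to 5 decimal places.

From T(1,1) = (4·T(1,0) − T(0,0))/3, solve for T(1,0):
4·T(1,0) = 3·(-51.8298667) + (-179.6636800) = -335.1532801
T(1,0) = -83.7883200

-83.78832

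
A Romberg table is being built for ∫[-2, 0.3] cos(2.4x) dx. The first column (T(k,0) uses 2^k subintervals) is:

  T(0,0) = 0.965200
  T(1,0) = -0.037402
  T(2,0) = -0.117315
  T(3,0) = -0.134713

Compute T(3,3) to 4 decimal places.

Richardson extrapolation on the trapezoidal column (denominator 4−1=3):
T(1,1) = -0.037402 + (-0.037402 − 0.965200)/3 = -0.371603
T(2,1) = -0.117315 + (-0.117315 − (-0.037402))/3 = -0.143953
T(3,1) = -0.134713 + (-0.134713 − (-0.117315))/3 = -0.140512
T(2,2) = (16·(-0.143953) − (-0.371603)) / 15 = -0.128776
T(3,2) = (16·(-0.140512) − (-0.143953)) / 15 = -0.140283
T(3,3) = (64·(-0.140283) − (-0.128776)) / 63 = -0.140466

-0.1405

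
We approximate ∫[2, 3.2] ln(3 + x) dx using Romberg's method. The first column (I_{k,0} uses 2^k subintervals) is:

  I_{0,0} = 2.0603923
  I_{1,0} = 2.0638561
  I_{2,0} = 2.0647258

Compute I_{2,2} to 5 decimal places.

I_{1,1} = 2.0638561 + (2.0638561 − 2.0603923)/3 = 2.0650107
I_{2,1} = 2.0647258 + (2.0647258 − 2.0638561)/3 = 2.0650157
I_{2,2} = 2.0650157 + (2.0650157 − 2.0650107)/15 = 2.0650160

2.06502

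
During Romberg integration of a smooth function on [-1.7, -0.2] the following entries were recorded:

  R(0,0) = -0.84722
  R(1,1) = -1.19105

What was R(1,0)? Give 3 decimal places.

-1.105

From R(1,1) = (4·R(1,0) − R(0,0))/3, solve for R(1,0):
4·R(1,0) = 3·(-1.19105) + (-0.84722) = -4.42037
R(1,0) = -1.10509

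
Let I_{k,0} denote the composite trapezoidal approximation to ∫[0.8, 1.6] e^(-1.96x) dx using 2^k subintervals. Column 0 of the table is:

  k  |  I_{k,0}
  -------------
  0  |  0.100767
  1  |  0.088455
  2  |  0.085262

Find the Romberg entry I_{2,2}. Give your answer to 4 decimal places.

I_{1,1} = (4·0.088455 − 0.100767) / 3 = 0.084351
I_{2,1} = 0.085262 + (0.085262 − 0.088455)/3 = 0.084198
I_{2,2} = 0.084198 + (0.084198 − 0.084351)/15 = 0.084188

0.0842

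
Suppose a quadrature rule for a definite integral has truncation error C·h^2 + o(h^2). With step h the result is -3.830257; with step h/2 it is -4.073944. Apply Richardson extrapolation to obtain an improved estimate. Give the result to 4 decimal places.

Extrapolated value = (4·A(h/2) − A(h)) / (4 − 1)
= (4·(-4.073944) − (-3.830257)) / 3
= -12.465519 / 3 = -4.155173

-4.1552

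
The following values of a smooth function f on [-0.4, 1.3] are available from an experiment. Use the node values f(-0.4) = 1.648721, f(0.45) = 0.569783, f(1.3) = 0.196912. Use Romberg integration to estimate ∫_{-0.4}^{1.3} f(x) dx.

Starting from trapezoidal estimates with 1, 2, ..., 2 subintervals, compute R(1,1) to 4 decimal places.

R(0,0) (trapezoid, 1 panel, h=1.7000): 1.568788
R(1,0) (trapezoid, 2 panels, h=0.8500): 1.268710
R(1,1) = 1.268710 + (1.268710 − 1.568788)/3 = 1.168684

1.1687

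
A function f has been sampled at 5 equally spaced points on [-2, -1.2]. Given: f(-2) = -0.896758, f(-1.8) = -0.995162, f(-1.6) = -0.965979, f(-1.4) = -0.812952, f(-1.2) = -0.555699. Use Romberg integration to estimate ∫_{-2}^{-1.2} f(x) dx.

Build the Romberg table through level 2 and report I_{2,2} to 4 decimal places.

I_{0,0} (trapezoid, 1 panel, h=0.8000): -0.580983
I_{1,0} (trapezoid, 2 panels, h=0.4000): -0.676883
I_{2,0} (trapezoid, 4 panels, h=0.2000): -0.700064
I_{1,1} = -0.676883 + (-0.676883 − (-0.580983))/3 = -0.708850
I_{2,1} = -0.700064 + (-0.700064 − (-0.676883))/3 = -0.707791
I_{2,2} = -0.707791 + (-0.707791 − (-0.708850))/15 = -0.707720

-0.7077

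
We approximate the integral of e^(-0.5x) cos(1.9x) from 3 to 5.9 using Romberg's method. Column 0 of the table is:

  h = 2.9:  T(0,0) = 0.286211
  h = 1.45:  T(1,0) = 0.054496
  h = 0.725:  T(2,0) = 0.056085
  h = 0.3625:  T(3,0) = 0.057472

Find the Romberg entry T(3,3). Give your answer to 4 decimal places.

0.0580

T(1,1) = (4·0.054496 − 0.286211) / 3 = -0.022742
T(2,1) = (4·0.056085 − 0.054496) / 3 = 0.056615
T(3,1) = (4·0.057472 − 0.056085) / 3 = 0.057934
T(2,2) = (16·0.056615 − (-0.022742)) / 15 = 0.061905
T(3,2) = (16·0.057934 − 0.056615) / 15 = 0.058022
T(3,3) = (64·0.058022 − 0.061905) / 63 = 0.057960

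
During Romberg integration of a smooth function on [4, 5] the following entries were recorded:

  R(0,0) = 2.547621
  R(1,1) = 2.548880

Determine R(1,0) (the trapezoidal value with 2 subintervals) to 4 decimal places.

2.5486

From R(1,1) = (4·R(1,0) − R(0,0))/3, solve for R(1,0):
4·R(1,0) = 3·2.548880 + 2.547621 = 10.194261
R(1,0) = 2.548565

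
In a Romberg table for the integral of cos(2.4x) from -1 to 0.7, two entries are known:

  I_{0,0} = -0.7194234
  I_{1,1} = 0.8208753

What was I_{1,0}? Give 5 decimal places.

From I_{1,1} = (4·I_{1,0} − I_{0,0})/3, solve for I_{1,0}:
4·I_{1,0} = 3·0.8208753 + (-0.7194234) = 1.7432025
I_{1,0} = 0.4358006

0.43580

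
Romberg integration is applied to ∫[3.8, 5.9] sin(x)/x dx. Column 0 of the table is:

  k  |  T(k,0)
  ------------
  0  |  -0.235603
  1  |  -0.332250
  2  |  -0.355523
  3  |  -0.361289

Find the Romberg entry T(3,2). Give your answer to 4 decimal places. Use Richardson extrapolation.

Richardson extrapolation on the trapezoidal column (denominator 4−1=3):
T(2,1) = (4·(-0.355523) − (-0.332250)) / 3 = -0.363281
T(3,1) = (4·(-0.361289) − (-0.355523)) / 3 = -0.363211
T(3,2) = -0.363211 + (-0.363211 − (-0.363281))/15 = -0.363206

-0.3632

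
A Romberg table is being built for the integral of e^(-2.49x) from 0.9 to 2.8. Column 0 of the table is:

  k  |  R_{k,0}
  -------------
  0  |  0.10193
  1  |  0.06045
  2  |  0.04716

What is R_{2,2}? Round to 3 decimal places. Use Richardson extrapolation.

0.042

R_{1,1} = (4·0.06045 − 0.10193) / 3 = 0.04662
R_{2,1} = 0.04716 + (0.04716 − 0.06045)/3 = 0.04273
R_{2,2} = 0.04273 + (0.04273 − 0.04662)/15 = 0.04247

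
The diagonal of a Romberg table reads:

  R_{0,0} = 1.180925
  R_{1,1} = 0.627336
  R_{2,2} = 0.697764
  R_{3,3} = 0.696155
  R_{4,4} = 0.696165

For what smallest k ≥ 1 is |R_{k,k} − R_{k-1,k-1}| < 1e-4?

k = 4

|R_{1,1} − R_{0,0}| = 0.553589 ≥ 1e-4
|R_{2,2} − R_{1,1}| = 0.070428 ≥ 1e-4
|R_{3,3} − R_{2,2}| = 0.001609 ≥ 1e-4
|R_{4,4} − R_{3,3}| = 0.000010 < 1e-4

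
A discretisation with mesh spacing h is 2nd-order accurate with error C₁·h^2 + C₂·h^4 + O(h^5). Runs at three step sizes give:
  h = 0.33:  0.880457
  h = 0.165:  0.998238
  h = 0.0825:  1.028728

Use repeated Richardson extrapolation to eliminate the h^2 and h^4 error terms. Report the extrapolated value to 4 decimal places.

1.0390

First eliminate the h^2 term (factor 2^2 = 4):
  B₁ = (4·0.998238 − 0.880457)/3 = 1.037498
  B₂ = (4·1.028728 − 0.998238)/3 = 1.038891
Then eliminate the h^4 term (factor 2^4 = 16):
  (16·1.038891 − 1.037498)/15 = 1.038984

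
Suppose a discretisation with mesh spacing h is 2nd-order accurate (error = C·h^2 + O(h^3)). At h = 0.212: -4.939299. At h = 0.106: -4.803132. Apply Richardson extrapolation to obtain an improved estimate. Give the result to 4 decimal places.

The leading error scales as h^2; refining by a factor of 2 reduces it by 2^2 = 4.
Extrapolated value = (4·A(h/2) − A(h)) / (4 − 1)
= (4·(-4.803132) − (-4.939299)) / 3
= -14.273229 / 3 = -4.757743

-4.7577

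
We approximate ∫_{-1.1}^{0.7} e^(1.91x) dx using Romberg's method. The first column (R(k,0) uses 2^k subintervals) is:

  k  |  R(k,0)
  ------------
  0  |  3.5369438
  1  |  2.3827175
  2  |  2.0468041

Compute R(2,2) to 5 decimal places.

1.93062

Richardson extrapolation on the trapezoidal column (denominator 4−1=3):
R(1,1) = (4·2.3827175 − 3.5369438) / 3 = 1.9979754
R(2,1) = (4·2.0468041 − 2.3827175) / 3 = 1.9348330
R(2,2) = (16·1.9348330 − 1.9979754) / 15 = 1.9306235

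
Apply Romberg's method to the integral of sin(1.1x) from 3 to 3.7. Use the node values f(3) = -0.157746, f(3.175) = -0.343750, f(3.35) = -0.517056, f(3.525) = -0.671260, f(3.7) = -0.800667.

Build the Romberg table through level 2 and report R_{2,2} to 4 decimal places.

R_{0,0} (trapezoid, 1 panel, h=0.7000): -0.335445
R_{1,0} (trapezoid, 2 panels, h=0.3500): -0.348692
R_{2,0} (trapezoid, 4 panels, h=0.1750): -0.351973
R_{1,1} = -0.348692 + (-0.348692 − (-0.335445))/3 = -0.353108
R_{2,1} = -0.351973 + (-0.351973 − (-0.348692))/3 = -0.353067
R_{2,2} = -0.353067 + (-0.353067 − (-0.353108))/15 = -0.353064

-0.3531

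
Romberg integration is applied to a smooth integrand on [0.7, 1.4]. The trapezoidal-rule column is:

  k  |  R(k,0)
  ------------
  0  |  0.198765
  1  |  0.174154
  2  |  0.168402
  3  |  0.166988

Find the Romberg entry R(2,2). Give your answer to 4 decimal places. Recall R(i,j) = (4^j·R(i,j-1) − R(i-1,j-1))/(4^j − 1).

0.1665

R(1,1) = 0.174154 + (0.174154 − 0.198765)/3 = 0.165950
R(2,1) = (4·0.168402 − 0.174154) / 3 = 0.166485
R(2,2) = 0.166485 + (0.166485 − 0.165950)/15 = 0.166521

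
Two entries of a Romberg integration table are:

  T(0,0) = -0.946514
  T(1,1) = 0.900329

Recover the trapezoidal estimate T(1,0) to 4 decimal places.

0.4386

From T(1,1) = (4·T(1,0) − T(0,0))/3, solve for T(1,0):
4·T(1,0) = 3·0.900329 + (-0.946514) = 1.754473
T(1,0) = 0.438618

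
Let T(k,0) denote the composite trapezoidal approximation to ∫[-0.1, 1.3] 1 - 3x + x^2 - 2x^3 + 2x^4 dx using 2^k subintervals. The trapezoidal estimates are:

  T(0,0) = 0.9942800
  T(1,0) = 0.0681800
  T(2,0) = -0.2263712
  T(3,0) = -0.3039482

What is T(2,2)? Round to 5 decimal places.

T(1,1) = (4·0.0681800 − 0.9942800) / 3 = -0.2405200
T(2,1) = (4·(-0.2263712) − 0.0681800) / 3 = -0.3245549
T(2,2) = (16·(-0.3245549) − (-0.2405200)) / 15 = -0.3301572

-0.33016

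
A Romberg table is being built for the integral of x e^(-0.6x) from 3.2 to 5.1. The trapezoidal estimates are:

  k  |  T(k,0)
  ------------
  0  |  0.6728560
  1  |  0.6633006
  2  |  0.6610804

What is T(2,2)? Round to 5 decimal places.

Richardson extrapolation on the trapezoidal column (denominator 4−1=3):
T(1,1) = (4·0.6633006 − 0.6728560) / 3 = 0.6601155
T(2,1) = 0.6610804 + (0.6610804 − 0.6633006)/3 = 0.6603403
T(2,2) = 0.6603403 + (0.6603403 − 0.6601155)/15 = 0.6603553

0.66036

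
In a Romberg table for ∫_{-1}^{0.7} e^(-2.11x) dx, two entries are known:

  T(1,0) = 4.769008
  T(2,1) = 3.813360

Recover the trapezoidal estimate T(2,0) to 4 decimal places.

4.0523

From T(2,1) = (4·T(2,0) − T(1,0))/3, solve for T(2,0):
4·T(2,0) = 3·3.813360 + 4.769008 = 16.209088
T(2,0) = 4.052272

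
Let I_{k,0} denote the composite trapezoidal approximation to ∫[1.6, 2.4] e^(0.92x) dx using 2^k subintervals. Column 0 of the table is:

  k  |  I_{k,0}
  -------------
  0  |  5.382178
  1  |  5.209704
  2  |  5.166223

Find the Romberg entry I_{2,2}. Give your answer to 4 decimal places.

5.1517

I_{1,1} = (4·5.209704 − 5.382178) / 3 = 5.152213
I_{2,1} = (4·5.166223 − 5.209704) / 3 = 5.151729
I_{2,2} = (16·5.151729 − 5.152213) / 15 = 5.151697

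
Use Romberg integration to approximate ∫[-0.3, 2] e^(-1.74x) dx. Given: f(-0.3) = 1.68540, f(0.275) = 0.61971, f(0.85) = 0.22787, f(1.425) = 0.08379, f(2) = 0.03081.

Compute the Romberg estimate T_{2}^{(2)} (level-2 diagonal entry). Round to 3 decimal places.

T_{0}^{(0)} (trapezoid, 1 panel, h=2.3000): 1.97364
T_{1}^{(0)} (trapezoid, 2 panels, h=1.1500): 1.24887
T_{2}^{(0)} (trapezoid, 4 panels, h=0.5750): 1.02895
T_{1}^{(1)} = 1.24887 + (1.24887 − 1.97364)/3 = 1.00728
T_{2}^{(1)} = 1.02895 + (1.02895 − 1.24887)/3 = 0.95564
T_{2}^{(2)} = 0.95564 + (0.95564 − 1.00728)/15 = 0.95220

0.952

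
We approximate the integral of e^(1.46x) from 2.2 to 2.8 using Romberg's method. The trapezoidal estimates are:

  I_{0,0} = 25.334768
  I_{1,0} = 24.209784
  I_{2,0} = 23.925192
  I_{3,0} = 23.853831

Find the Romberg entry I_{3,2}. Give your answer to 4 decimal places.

23.8300

Richardson extrapolation on the trapezoidal column (denominator 4−1=3):
I_{2,1} = (4·23.925192 − 24.209784) / 3 = 23.830328
I_{3,1} = 23.853831 + (23.853831 − 23.925192)/3 = 23.830044
I_{3,2} = (16·23.830044 − 23.830328) / 15 = 23.830025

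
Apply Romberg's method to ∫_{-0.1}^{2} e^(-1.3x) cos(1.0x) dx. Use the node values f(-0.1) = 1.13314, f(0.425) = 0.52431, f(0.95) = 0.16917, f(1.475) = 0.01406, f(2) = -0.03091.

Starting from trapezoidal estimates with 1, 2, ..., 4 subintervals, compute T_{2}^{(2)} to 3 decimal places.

0.629

T_{0}^{(0)} (trapezoid, 1 panel, h=2.1000): 1.15734
T_{1}^{(0)} (trapezoid, 2 panels, h=1.0500): 0.75630
T_{2}^{(0)} (trapezoid, 4 panels, h=0.5250): 0.66079
T_{1}^{(1)} = 0.75630 + (0.75630 − 1.15734)/3 = 0.62262
T_{2}^{(1)} = 0.66079 + (0.66079 − 0.75630)/3 = 0.62895
T_{2}^{(2)} = 0.62895 + (0.62895 − 0.62262)/15 = 0.62937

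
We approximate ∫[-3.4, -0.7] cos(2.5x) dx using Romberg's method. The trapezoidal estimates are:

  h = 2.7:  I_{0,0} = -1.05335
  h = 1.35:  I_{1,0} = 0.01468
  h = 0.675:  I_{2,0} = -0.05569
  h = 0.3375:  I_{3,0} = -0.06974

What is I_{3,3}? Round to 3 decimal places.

Richardson extrapolation on the trapezoidal column (denominator 4−1=3):
I_{1,1} = (4·0.01468 − (-1.05335)) / 3 = 0.37069
I_{2,1} = (4·(-0.05569) − 0.01468) / 3 = -0.07915
I_{3,1} = (4·(-0.06974) − (-0.05569)) / 3 = -0.07442
I_{2,2} = (16·(-0.07915) − 0.37069) / 15 = -0.10914
I_{3,2} = (16·(-0.07442) − (-0.07915)) / 15 = -0.07410
I_{3,3} = -0.07410 + (-0.07410 − (-0.10914))/63 = -0.07354

-0.074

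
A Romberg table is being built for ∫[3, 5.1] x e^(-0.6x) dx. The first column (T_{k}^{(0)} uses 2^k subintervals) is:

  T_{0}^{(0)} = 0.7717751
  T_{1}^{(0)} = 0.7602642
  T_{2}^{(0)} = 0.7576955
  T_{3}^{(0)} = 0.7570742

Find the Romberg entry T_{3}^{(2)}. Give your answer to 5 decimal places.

T_{2}^{(1)} = 0.7576955 + (0.7576955 − 0.7602642)/3 = 0.7568393
T_{3}^{(1)} = (4·0.7570742 − 0.7576955) / 3 = 0.7568671
T_{3}^{(2)} = 0.7568671 + (0.7568671 − 0.7568393)/15 = 0.7568690

0.75687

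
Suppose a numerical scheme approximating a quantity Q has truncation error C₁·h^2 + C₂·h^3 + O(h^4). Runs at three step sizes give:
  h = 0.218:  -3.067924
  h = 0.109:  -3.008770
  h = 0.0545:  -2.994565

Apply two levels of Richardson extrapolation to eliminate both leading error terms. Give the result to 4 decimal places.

First eliminate the h^2 term (factor 2^2 = 4):
  B₁ = (4·(-3.008770) − (-3.067924))/3 = -2.989052
  B₂ = (4·(-2.994565) − (-3.008770))/3 = -2.989830
Then eliminate the h^3 term (factor 2^3 = 8):
  (8·(-2.989830) − (-2.989052))/7 = -2.989941

-2.9899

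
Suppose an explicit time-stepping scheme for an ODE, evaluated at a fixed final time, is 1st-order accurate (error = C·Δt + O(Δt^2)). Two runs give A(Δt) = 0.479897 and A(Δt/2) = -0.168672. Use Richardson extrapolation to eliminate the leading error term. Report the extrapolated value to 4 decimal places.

The leading error scales as Δt; refining by a factor of 2 reduces it by 2^1 = 2.
Extrapolated value = (2·A(Δt/2) − A(Δt)) / (2 − 1)
= (2·(-0.168672) − 0.479897) / 1
= -0.817241 / 1 = -0.817241

-0.8172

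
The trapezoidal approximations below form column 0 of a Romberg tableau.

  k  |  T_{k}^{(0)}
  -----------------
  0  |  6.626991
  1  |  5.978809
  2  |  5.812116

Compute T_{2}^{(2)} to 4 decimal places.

Richardson extrapolation on the trapezoidal column (denominator 4−1=3):
T_{1}^{(1)} = 5.978809 + (5.978809 − 6.626991)/3 = 5.762748
T_{2}^{(1)} = (4·5.812116 − 5.978809) / 3 = 5.756552
T_{2}^{(2)} = (16·5.756552 − 5.762748) / 15 = 5.756139

5.7561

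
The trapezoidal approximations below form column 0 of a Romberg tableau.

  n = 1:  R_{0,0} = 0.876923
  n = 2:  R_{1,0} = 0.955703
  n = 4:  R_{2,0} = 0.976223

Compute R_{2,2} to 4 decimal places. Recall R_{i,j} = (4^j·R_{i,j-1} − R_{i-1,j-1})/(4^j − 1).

Richardson extrapolation on the trapezoidal column (denominator 4−1=3):
R_{1,1} = 0.955703 + (0.955703 − 0.876923)/3 = 0.981963
R_{2,1} = (4·0.976223 − 0.955703) / 3 = 0.983063
R_{2,2} = (16·0.983063 − 0.981963) / 15 = 0.983136
(Column j=1 coincides with Simpson's rule on the same nodes.)

0.9831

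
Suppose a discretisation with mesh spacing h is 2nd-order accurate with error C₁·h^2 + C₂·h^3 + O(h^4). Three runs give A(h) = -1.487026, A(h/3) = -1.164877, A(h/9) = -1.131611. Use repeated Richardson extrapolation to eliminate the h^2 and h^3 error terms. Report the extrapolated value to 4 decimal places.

First eliminate the h^2 term (factor 3^2 = 9):
  B₁ = (9·(-1.164877) − (-1.487026))/8 = -1.124608
  B₂ = (9·(-1.131611) − (-1.164877))/8 = -1.127453
Then eliminate the h^3 term (factor 3^3 = 27):
  (27·(-1.127453) − (-1.124608))/26 = -1.127562

-1.1276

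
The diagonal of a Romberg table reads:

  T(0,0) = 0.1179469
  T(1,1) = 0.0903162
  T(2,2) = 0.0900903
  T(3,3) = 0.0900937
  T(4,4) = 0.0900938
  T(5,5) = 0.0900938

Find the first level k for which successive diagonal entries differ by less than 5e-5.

|T(1,1) − T(0,0)| = 0.0276307 ≥ 5e-5
|T(2,2) − T(1,1)| = 0.0002259 ≥ 5e-5
|T(3,3) − T(2,2)| = 0.0000034 < 5e-5

k = 3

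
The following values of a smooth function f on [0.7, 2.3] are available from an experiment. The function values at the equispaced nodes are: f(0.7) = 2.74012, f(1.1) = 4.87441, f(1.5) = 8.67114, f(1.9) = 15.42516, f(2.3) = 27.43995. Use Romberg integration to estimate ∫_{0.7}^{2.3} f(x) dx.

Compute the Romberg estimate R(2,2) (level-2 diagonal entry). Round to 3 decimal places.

R(0,0) (trapezoid, 1 panel, h=1.6000): 24.14406
R(1,0) (trapezoid, 2 panels, h=0.8000): 19.00894
R(2,0) (trapezoid, 4 panels, h=0.4000): 17.62430
R(1,1) = 19.00894 + (19.00894 − 24.14406)/3 = 17.29723
R(2,1) = 17.62430 + (17.62430 − 19.00894)/3 = 17.16275
R(2,2) = 17.16275 + (17.16275 − 17.29723)/15 = 17.15378

17.154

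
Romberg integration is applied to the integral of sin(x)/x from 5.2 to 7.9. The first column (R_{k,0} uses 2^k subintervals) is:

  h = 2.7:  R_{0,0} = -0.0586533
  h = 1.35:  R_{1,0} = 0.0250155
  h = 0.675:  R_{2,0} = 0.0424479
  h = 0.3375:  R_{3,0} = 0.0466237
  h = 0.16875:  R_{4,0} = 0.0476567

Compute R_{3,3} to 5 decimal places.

0.04800

Richardson extrapolation on the trapezoidal column (denominator 4−1=3):
R_{1,1} = 0.0250155 + (0.0250155 − (-0.0586533))/3 = 0.0529051
R_{2,1} = (4·0.0424479 − 0.0250155) / 3 = 0.0482587
R_{3,1} = (4·0.0466237 − 0.0424479) / 3 = 0.0480156
R_{2,2} = (16·0.0482587 − 0.0529051) / 15 = 0.0479489
R_{3,2} = (16·0.0480156 − 0.0482587) / 15 = 0.0479994
R_{3,3} = (64·0.0479994 − 0.0479489) / 63 = 0.0480002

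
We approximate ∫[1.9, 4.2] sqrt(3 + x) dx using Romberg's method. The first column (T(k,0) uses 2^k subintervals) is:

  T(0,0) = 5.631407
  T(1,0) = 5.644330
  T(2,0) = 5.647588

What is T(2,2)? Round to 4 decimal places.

Richardson extrapolation on the trapezoidal column (denominator 4−1=3):
T(1,1) = (4·5.644330 − 5.631407) / 3 = 5.648638
T(2,1) = 5.647588 + (5.647588 − 5.644330)/3 = 5.648674
T(2,2) = 5.648674 + (5.648674 − 5.648638)/15 = 5.648676

5.6487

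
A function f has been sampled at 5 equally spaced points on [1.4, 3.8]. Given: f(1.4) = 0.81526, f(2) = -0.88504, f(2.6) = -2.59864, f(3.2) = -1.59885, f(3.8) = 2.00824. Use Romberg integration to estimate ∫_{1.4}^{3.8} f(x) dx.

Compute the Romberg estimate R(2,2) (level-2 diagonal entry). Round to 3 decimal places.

R(0,0) (trapezoid, 1 panel, h=2.4000): 3.38820
R(1,0) (trapezoid, 2 panels, h=1.2000): -1.42427
R(2,0) (trapezoid, 4 panels, h=0.6000): -2.20247
R(1,1) = -1.42427 + (-1.42427 − 3.38820)/3 = -3.02843
R(2,1) = -2.20247 + (-2.20247 − (-1.42427))/3 = -2.46187
R(2,2) = -2.46187 + (-2.46187 − (-3.02843))/15 = -2.42410

-2.424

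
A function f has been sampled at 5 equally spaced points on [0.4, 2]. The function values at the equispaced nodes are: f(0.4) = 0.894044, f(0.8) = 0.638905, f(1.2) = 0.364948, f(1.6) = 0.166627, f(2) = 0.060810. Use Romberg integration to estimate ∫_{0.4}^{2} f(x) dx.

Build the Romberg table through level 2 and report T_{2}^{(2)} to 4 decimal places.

T_{0}^{(0)} (trapezoid, 1 panel, h=1.6000): 0.763883
T_{1}^{(0)} (trapezoid, 2 panels, h=0.8000): 0.673900
T_{2}^{(0)} (trapezoid, 4 panels, h=0.4000): 0.659163
T_{1}^{(1)} = 0.673900 + (0.673900 − 0.763883)/3 = 0.643906
T_{2}^{(1)} = 0.659163 + (0.659163 − 0.673900)/3 = 0.654251
T_{2}^{(2)} = 0.654251 + (0.654251 − 0.643906)/15 = 0.654941

0.6549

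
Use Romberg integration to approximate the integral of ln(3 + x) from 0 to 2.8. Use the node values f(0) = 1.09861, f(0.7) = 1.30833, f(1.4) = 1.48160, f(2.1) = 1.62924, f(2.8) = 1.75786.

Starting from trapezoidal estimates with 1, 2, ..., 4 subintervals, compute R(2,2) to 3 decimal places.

R(0,0) (trapezoid, 1 panel, h=2.8000): 3.99906
R(1,0) (trapezoid, 2 panels, h=1.4000): 4.07377
R(2,0) (trapezoid, 4 panels, h=0.7000): 4.09318
R(1,1) = 4.07377 + (4.07377 − 3.99906)/3 = 4.09867
R(2,1) = 4.09318 + (4.09318 − 4.07377)/3 = 4.09965
R(2,2) = 4.09965 + (4.09965 − 4.09867)/15 = 4.09972

4.100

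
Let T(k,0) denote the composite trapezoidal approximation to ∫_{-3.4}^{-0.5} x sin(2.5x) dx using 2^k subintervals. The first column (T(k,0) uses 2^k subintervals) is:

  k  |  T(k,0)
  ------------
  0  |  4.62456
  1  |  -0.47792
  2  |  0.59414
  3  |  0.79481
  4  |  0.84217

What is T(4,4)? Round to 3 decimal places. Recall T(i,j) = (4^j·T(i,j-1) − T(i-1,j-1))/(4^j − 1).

T(1,1) = (4·(-0.47792) − 4.62456) / 3 = -2.17875
T(2,1) = (4·0.59414 − (-0.47792)) / 3 = 0.95149
T(3,1) = 0.79481 + (0.79481 − 0.59414)/3 = 0.86170
T(4,1) = (4·0.84217 − 0.79481) / 3 = 0.85796
T(2,2) = (16·0.95149 − (-2.17875)) / 15 = 1.16017
T(3,2) = (16·0.86170 − 0.95149) / 15 = 0.85571
T(4,2) = 0.85796 + (0.85796 − 0.86170)/15 = 0.85771
T(3,3) = (64·0.85571 − 1.16017) / 63 = 0.85088
T(4,3) = (64·0.85771 − 0.85571) / 63 = 0.85774
T(4,4) = (256·0.85774 − 0.85088) / 255 = 0.85777
(Column j=1 coincides with Simpson's rule on the same nodes.)

0.858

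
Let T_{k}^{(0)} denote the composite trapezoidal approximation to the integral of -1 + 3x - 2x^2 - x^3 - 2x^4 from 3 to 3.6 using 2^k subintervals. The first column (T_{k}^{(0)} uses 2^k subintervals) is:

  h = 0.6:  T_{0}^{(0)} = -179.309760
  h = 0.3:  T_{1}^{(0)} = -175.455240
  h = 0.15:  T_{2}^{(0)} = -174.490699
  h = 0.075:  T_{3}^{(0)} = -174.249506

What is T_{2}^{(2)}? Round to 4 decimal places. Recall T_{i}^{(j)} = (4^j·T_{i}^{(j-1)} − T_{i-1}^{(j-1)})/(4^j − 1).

Richardson extrapolation on the trapezoidal column (denominator 4−1=3):
T_{1}^{(1)} = (4·(-175.455240) − (-179.309760)) / 3 = -174.170400
T_{2}^{(1)} = (4·(-174.490699) − (-175.455240)) / 3 = -174.169185
T_{2}^{(2)} = (16·(-174.169185) − (-174.170400)) / 15 = -174.169104

-174.1691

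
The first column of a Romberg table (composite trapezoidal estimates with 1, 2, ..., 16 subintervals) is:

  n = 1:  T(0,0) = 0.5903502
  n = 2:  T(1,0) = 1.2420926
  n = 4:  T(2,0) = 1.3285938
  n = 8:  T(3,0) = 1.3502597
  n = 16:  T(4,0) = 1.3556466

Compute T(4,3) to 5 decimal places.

1.35744

T(2,1) = 1.3285938 + (1.3285938 − 1.2420926)/3 = 1.3574275
T(3,1) = (4·1.3502597 − 1.3285938) / 3 = 1.3574817
T(4,1) = 1.3556466 + (1.3556466 − 1.3502597)/3 = 1.3574422
T(3,2) = 1.3574817 + (1.3574817 − 1.3574275)/15 = 1.3574853
T(4,2) = 1.3574422 + (1.3574422 − 1.3574817)/15 = 1.3574396
T(4,3) = (64·1.3574396 − 1.3574853) / 63 = 1.3574389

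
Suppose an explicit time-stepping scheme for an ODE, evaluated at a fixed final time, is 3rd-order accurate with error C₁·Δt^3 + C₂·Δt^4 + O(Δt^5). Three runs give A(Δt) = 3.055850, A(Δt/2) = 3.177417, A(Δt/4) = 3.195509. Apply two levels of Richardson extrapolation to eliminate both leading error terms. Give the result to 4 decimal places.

3.1983

First eliminate the Δt^3 term (factor 2^3 = 8):
  B₁ = (8·3.177417 − 3.055850)/7 = 3.194784
  B₂ = (8·3.195509 − 3.177417)/7 = 3.198094
Then eliminate the Δt^4 term (factor 2^4 = 16):
  (16·3.198094 − 3.194784)/15 = 3.198315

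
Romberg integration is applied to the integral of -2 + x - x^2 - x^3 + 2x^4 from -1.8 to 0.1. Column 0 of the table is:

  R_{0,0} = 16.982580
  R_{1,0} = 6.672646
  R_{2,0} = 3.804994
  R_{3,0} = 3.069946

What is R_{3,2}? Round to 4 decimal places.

Richardson extrapolation on the trapezoidal column (denominator 4−1=3):
R_{2,1} = (4·3.804994 − 6.672646) / 3 = 2.849110
R_{3,1} = 3.069946 + (3.069946 − 3.804994)/3 = 2.824930
R_{3,2} = (16·2.824930 − 2.849110) / 15 = 2.823318

2.8233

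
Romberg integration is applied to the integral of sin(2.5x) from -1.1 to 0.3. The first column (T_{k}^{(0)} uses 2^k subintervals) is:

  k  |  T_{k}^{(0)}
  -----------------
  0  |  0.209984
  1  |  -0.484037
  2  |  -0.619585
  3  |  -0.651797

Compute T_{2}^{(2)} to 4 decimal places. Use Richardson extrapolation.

T_{1}^{(1)} = (4·(-0.484037) − 0.209984) / 3 = -0.715377
T_{2}^{(1)} = -0.619585 + (-0.619585 − (-0.484037))/3 = -0.664768
T_{2}^{(2)} = -0.664768 + (-0.664768 − (-0.715377))/15 = -0.661394
(Column j=1 coincides with Simpson's rule on the same nodes.)

-0.6614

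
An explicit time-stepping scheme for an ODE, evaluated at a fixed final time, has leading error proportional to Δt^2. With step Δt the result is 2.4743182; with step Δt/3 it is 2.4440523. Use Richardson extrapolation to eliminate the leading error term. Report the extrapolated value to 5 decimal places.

2.44027

The leading error scales as Δt^2; refining by a factor of 3 reduces it by 3^2 = 9.
Extrapolated value = (9·A(Δt/3) − A(Δt)) / (9 − 1)
= (9·2.4440523 − 2.4743182) / 8
= 19.5221525 / 8 = 2.4402691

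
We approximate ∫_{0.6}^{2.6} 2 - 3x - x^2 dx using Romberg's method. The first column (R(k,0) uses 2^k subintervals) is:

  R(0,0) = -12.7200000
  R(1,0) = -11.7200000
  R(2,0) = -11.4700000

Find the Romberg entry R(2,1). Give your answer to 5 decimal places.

Richardson extrapolation on the trapezoidal column (denominator 4−1=3):
R(2,1) = -11.4700000 + (-11.4700000 − (-11.7200000))/3 = -11.3866667

-11.38667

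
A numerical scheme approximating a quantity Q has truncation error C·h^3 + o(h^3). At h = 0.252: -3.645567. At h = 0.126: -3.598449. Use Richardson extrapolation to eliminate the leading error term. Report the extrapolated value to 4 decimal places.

The leading error scales as h^3; refining by a factor of 2 reduces it by 2^3 = 8.
Extrapolated value = (8·A(h/2) − A(h)) / (8 − 1)
= (8·(-3.598449) − (-3.645567)) / 7
= -25.142025 / 7 = -3.591718

-3.5917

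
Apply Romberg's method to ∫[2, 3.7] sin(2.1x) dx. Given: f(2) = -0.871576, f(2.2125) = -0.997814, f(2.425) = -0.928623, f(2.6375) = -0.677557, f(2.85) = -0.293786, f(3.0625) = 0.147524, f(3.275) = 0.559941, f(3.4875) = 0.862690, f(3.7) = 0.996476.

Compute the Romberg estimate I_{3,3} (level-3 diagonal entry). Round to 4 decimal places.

-0.2734

I_{0,0} (trapezoid, 1 panel, h=1.7000): 0.106165
I_{1,0} (trapezoid, 2 panels, h=0.8500): -0.196636
I_{2,0} (trapezoid, 4 panels, h=0.4250): -0.255008
I_{3,0} (trapezoid, 8 panels, h=0.2125): -0.268850
I_{1,1} = -0.196636 + (-0.196636 − 0.106165)/3 = -0.297570
I_{2,1} = -0.255008 + (-0.255008 − (-0.196636))/3 = -0.274465
I_{3,1} = -0.268850 + (-0.268850 − (-0.255008))/3 = -0.273464
I_{2,2} = -0.274465 + (-0.274465 − (-0.297570))/15 = -0.272925
I_{3,2} = -0.273464 + (-0.273464 − (-0.274465))/15 = -0.273397
I_{3,3} = -0.273397 + (-0.273397 − (-0.272925))/63 = -0.273404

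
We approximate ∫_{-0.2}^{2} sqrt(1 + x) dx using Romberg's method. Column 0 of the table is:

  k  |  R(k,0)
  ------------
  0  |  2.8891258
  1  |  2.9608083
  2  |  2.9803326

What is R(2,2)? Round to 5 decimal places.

Richardson extrapolation on the trapezoidal column (denominator 4−1=3):
R(1,1) = 2.9608083 + (2.9608083 − 2.8891258)/3 = 2.9847025
R(2,1) = (4·2.9803326 − 2.9608083) / 3 = 2.9868407
R(2,2) = (16·2.9868407 − 2.9847025) / 15 = 2.9869832
(Column j=1 coincides with Simpson's rule on the same nodes.)

2.98698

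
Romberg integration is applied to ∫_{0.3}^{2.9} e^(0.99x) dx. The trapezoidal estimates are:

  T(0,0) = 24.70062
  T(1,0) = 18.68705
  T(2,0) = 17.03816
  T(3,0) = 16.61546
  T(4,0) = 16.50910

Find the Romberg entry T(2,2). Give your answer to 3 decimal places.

16.476

T(1,1) = (4·18.68705 − 24.70062) / 3 = 16.68253
T(2,1) = 17.03816 + (17.03816 − 18.68705)/3 = 16.48853
T(2,2) = 16.48853 + (16.48853 − 16.68253)/15 = 16.47560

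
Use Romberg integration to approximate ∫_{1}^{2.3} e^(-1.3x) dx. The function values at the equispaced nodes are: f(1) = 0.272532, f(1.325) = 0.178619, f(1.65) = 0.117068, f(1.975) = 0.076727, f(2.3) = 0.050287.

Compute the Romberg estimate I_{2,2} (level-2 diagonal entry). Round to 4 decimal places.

I_{0,0} (trapezoid, 1 panel, h=1.3000): 0.209832
I_{1,0} (trapezoid, 2 panels, h=0.6500): 0.181010
I_{2,0} (trapezoid, 4 panels, h=0.3250): 0.173493
I_{1,1} = 0.181010 + (0.181010 − 0.209832)/3 = 0.171403
I_{2,1} = 0.173493 + (0.173493 − 0.181010)/3 = 0.170987
I_{2,2} = 0.170987 + (0.170987 − 0.171403)/15 = 0.170959

0.1710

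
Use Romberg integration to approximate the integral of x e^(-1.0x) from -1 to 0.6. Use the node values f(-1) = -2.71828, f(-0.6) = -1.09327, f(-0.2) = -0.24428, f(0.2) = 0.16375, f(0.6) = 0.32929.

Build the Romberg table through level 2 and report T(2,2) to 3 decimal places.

-0.878

T(0,0) (trapezoid, 1 panel, h=1.6000): -1.91119
T(1,0) (trapezoid, 2 panels, h=0.8000): -1.15102
T(2,0) (trapezoid, 4 panels, h=0.4000): -0.94732
T(1,1) = -1.15102 + (-1.15102 − (-1.91119))/3 = -0.89763
T(2,1) = -0.94732 + (-0.94732 − (-1.15102))/3 = -0.87942
T(2,2) = -0.87942 + (-0.87942 − (-0.89763))/15 = -0.87821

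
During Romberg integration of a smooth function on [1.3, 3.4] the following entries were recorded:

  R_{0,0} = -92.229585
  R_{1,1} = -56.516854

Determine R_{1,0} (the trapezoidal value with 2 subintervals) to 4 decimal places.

-65.4450

From R_{1,1} = (4·R_{1,0} − R_{0,0})/3, solve for R_{1,0}:
4·R_{1,0} = 3·(-56.516854) + (-92.229585) = -261.780147
R_{1,0} = -65.445037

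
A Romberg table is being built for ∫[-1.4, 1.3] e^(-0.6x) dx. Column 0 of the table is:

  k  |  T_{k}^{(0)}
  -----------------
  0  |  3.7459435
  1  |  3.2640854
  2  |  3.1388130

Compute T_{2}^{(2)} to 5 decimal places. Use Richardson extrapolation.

3.09663

Richardson extrapolation on the trapezoidal column (denominator 4−1=3):
T_{1}^{(1)} = 3.2640854 + (3.2640854 − 3.7459435)/3 = 3.1034660
T_{2}^{(1)} = (4·3.1388130 − 3.2640854) / 3 = 3.0970555
T_{2}^{(2)} = (16·3.0970555 − 3.1034660) / 15 = 3.0966281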